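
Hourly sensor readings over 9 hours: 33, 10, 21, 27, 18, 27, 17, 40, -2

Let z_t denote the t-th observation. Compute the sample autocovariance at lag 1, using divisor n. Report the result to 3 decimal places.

-78.660

Mean z̄ = (33 + 10 + 21 + 27 + 18 + 27 + 17 + 40 − 2)/9 = 21.2222
Σ_{t=1}^{8}(z_t−z̄)(z_{t+1}−z̄) = -707.9383
γ_1 = -707.9383 / 9 = -78.660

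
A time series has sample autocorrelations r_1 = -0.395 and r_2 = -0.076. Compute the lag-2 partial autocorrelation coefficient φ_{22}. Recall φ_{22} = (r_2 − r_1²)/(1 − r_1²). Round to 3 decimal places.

φ_{22} = (r_2 − r_1²) / (1 − r_1²)
r_1² = (-0.395)² = 0.156025
Numerator = -0.076 − 0.1560 = -0.2320; denominator = 1 − 0.1560 = 0.8440
φ_{22} = -0.2320 / 0.8440 = -0.275

-0.275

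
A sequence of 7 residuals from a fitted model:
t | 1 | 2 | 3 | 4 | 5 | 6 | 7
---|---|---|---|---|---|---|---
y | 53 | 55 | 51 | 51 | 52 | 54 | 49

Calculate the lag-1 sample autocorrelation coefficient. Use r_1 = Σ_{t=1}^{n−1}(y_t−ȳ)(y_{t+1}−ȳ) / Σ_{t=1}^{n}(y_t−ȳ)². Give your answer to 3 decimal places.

-0.219

Mean ȳ = (53 + 55 + 51 + 51 + 52 + 54 + 49)/7 = 52.1429
Σ(y_t−ȳ)(y_{t+1}−ȳ) = (2.4490) + (-3.2653) + (1.3061) + (0.1633) + (-0.2653) + (-5.8367) = -5.4490
Denominator Σ(y_t−ȳ)² = 24.8571
r_1 = -5.4490 / 24.8571 = -0.219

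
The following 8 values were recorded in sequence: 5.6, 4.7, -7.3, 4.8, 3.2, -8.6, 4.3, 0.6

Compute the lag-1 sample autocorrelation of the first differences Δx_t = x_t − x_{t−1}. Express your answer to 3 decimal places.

-0.551

First differences Δx: -0.9, -12.0, 12.1, -1.6, -11.8, 12.9, -3.7
Mean of differences = -0.7143
Numerator Σ(Δx_t−Δx̄)(Δx_{t+1}−Δx̄) = -335.6259
Denominator Σ(Δx_t−Δx̄)² = 609.5486
r_1(Δx) = -335.6259 / 609.5486 = -0.551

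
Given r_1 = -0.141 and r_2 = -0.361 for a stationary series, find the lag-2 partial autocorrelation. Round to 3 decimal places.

φ_{22} = (r_2 − r_1²) / (1 − r_1²)
r_1² = (-0.141)² = 0.019881
Numerator = -0.361 − 0.0199 = -0.3809; denominator = 1 − 0.0199 = 0.9801
φ_{22} = -0.3809 / 0.9801 = -0.389

-0.389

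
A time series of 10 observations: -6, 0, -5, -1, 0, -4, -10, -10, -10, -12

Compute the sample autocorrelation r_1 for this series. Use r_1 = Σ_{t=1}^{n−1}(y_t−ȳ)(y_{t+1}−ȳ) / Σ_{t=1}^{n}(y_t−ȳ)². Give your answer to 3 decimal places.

Mean ȳ = (-6 + 0 − 5 − 1 + 0 − 4 − 10 − 10 − 10 − 12)/10 = -5.8000
Numerator Σ_{t=1}^{9}(y_t−ȳ)(y_{t+1}−ȳ) = 99.3600
Denominator Σ(y_t−ȳ)² = 185.6000
r_1 = 99.3600 / 185.6000 = 0.535

0.535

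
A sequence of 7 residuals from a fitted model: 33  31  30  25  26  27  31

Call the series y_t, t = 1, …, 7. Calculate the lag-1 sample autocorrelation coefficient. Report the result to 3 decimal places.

0.370

Mean ȳ = (33 + 31 + 30 + 25 + 26 + 27 + 31)/7 = 29.0000
Deviations from mean: 4.0000, 2.0000, 1.0000, -4.0000, -3.0000, -2.0000, 2.0000
Σ(y_t−ȳ)(y_{t+1}−ȳ) = (8.0000) + (2.0000) + (-4.0000) + (12.0000) + (6.0000) + (-4.0000) = 20.0000
Denominator Σ(y_t−ȳ)² = 54.0000
r_1 = 20.0000 / 54.0000 = 0.370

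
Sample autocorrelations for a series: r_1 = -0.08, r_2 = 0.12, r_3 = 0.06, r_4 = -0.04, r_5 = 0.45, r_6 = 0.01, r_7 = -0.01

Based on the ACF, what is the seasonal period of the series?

5

The largest autocorrelation is r_5 = 0.45; the remaining lags stay at or below 0.12.
The dominant spike at lag 5 indicates a seasonal period of 5.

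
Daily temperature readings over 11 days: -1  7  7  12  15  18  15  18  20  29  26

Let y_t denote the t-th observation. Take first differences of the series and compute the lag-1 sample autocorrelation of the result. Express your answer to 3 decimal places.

First differences Δy: 8, 0, 5, 3, 3, -3, 3, 2, 9, -3
Mean of differences = 2.7000
Numerator Σ(Δy_t−Δȳ)(Δy_{t+1}−Δȳ) = -63.6900
Denominator Σ(Δy_t−Δȳ)² = 146.1000
r_1(Δy) = -63.6900 / 146.1000 = -0.436

-0.436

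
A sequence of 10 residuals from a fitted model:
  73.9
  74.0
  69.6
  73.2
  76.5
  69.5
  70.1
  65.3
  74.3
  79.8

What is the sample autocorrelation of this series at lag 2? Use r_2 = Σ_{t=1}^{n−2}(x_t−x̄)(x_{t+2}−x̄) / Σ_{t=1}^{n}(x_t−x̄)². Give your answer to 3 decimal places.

Mean x̄ = (73.9 + 74.0 + 69.6 + 73.2 + 76.5 + 69.5 + 70.1 + 65.3 + 74.3 + 79.8)/10 = 72.6200
Numerator Σ_{t=1}^{8}(x_t−x̄)(x_{t+2}−x̄) = -60.3228
Denominator Σ(x_t−x̄)² = 152.0960
r_2 = -60.3228 / 152.0960 = -0.397

-0.397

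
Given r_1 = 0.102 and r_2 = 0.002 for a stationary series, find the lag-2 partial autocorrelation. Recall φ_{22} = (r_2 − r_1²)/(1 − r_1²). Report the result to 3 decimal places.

-0.008

φ_{22} = (r_2 − r_1²) / (1 − r_1²)
r_1² = (0.102)² = 0.010404
Numerator = 0.002 − 0.0104 = -0.0084; denominator = 1 − 0.0104 = 0.9896
φ_{22} = -0.0084 / 0.9896 = -0.008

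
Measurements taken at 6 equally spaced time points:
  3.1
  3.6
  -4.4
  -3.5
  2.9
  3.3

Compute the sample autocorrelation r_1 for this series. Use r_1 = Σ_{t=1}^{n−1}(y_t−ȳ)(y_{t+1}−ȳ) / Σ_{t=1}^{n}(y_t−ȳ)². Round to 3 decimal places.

Mean ȳ = (3.1 + 3.6 − 4.4 − 3.5 + 2.9 + 3.3)/6 = 0.8333
Σ(y_t−ȳ)(y_{t+1}−ȳ) = (6.2711) + (-14.4789) + (22.6778) + (-8.9556) + (5.0978) = 10.6122
Denominator Σ(y_t−ȳ)² = 69.3133
r_1 = 10.6122 / 69.3133 = 0.153

0.153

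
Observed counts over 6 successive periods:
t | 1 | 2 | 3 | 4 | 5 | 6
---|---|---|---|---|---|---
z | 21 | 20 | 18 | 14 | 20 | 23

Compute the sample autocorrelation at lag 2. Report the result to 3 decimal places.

Mean z̄ = (21 + 20 + 18 + 14 + 20 + 23)/6 = 19.3333
Numerator Σ_{t=1}^{4}(z_t−z̄)(z_{t+2}−z̄) = -26.2222
Denominator Σ(z_t−z̄)² = 47.3333
r_2 = -26.2222 / 47.3333 = -0.554

-0.554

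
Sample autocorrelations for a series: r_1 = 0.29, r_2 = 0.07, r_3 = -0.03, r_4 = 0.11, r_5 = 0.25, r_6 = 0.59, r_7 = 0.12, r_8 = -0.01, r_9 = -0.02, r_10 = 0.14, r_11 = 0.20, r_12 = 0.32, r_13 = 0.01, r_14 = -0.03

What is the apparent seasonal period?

6

The largest autocorrelation is r_6 = 0.59, with a weaker echo at lag 12 (0.32); the remaining lags stay at or below 0.29. The elevated value at lag 1 (0.29), dropping to 0.07 at lag 2, reflects decaying short-term dependence rather than seasonality.
The dominant spike at lag 6 indicates a seasonal period of 6.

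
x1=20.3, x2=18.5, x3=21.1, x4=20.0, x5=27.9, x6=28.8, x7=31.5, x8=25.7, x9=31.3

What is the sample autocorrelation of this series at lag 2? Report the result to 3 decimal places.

Mean x̄ = (20.3 + 18.5 + 21.1 + 20.0 + 27.9 + 28.8 + 31.5 + 25.7 + 31.3)/9 = 25.0111
Numerator Σ_{t=1}^{7}(x_t−x̄)(x_{t+2}−x̄) = 82.9320
Denominator Σ(x_t−x̄)² = 209.8289
r_2 = 82.9320 / 209.8289 = 0.395

0.395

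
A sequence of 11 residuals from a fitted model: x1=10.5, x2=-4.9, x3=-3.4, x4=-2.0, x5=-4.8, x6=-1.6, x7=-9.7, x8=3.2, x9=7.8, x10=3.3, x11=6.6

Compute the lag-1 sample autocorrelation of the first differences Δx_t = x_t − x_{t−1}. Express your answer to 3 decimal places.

-0.253

First differences Δx: -15.4, 1.5, 1.4, -2.8, 3.2, -8.1, 12.9, 4.6, -4.5, 3.3
Mean of differences = -0.3900
Numerator Σ(Δx_t−Δx̄)(Δx_{t+1}−Δx̄) = -137.4541
Denominator Σ(Δx_t−Δx̄)² = 542.2490
r_1(Δx) = -137.4541 / 542.2490 = -0.253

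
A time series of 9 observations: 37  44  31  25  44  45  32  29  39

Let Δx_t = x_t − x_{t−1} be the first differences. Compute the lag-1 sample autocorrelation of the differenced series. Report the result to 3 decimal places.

-0.121

First differences Δx: 7, -13, -6, 19, 1, -13, -3, 10
Mean of differences = 0.2500
Numerator Σ(Δx_t−Δx̄)(Δx_{t+1}−Δx̄) = -108.3125
Denominator Σ(Δx_t−Δx̄)² = 893.5000
r_1(Δx) = -108.3125 / 893.5000 = -0.121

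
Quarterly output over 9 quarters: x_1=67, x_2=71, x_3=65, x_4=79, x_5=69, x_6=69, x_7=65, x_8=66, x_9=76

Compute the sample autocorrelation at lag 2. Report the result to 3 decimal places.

Mean x̄ = (67 + 71 + 65 + 79 + 69 + 69 + 65 + 66 + 76)/9 = 69.6667
Σ(x_t−x̄)(x_{t+2}−x̄) = (12.4444) + (12.4444) + (3.1111) + (-6.2222) + (3.1111) + (2.4444) + (-29.5556) = -2.2222
Denominator Σ(x_t−x̄)² = 194.0000
r_2 = -2.2222 / 194.0000 = -0.011

-0.011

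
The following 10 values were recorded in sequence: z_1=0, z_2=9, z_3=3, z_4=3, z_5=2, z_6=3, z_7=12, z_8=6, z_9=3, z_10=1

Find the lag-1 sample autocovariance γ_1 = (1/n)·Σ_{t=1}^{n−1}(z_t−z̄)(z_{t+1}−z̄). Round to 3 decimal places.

-1.284

Mean z̄ = (0 + 9 + 3 + 3 + 2 + 3 + 12 + 6 + 3 + 1)/10 = 4.2000
Σ_{t=1}^{9}(z_t−z̄)(z_{t+1}−z̄) = -12.8400
γ_1 = -12.8400 / 10 = -1.284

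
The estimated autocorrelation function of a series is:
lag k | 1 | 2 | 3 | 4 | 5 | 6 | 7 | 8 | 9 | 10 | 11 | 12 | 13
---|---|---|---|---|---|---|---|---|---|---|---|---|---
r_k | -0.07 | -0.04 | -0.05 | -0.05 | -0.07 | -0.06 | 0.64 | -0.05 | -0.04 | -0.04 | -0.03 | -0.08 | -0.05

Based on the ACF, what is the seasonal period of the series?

7

The largest autocorrelation is r_7 = 0.64; the remaining lags stay at or below -0.03.
The dominant spike at lag 7 indicates a seasonal period of 7.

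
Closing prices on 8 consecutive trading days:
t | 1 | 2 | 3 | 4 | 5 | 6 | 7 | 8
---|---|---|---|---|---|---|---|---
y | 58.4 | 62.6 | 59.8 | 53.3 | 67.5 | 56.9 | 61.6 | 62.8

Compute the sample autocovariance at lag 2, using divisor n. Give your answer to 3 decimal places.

0.767

Mean ȳ = (58.4 + 62.6 + 59.8 + 53.3 + 67.5 + 56.9 + 61.6 + 62.8)/8 = 60.3625
Deviations: -1.9625, 2.2375, -0.5625, -7.0625, 7.1375, -3.4625, 1.2375, 2.4375
Σ_{t=1}^{6}(y_t−ȳ)(y_{t+2}−ȳ) = 6.1334
γ_2 = 6.1334 / 8 = 0.767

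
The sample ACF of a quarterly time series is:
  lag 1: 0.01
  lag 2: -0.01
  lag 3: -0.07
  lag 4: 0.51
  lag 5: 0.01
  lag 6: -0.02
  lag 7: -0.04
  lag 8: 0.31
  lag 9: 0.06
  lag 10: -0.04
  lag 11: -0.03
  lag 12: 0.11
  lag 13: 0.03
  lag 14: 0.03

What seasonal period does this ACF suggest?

The largest autocorrelation is r_4 = 0.51, with a weaker echo at lag 8 (0.31); the remaining lags stay at or below 0.11.
The dominant spike at lag 4 indicates a seasonal period of 4.

4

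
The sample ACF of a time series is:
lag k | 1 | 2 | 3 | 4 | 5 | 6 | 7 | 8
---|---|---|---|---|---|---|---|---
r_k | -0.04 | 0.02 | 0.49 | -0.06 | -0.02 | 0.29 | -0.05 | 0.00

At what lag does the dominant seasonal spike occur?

The largest autocorrelation is r_3 = 0.49, with a weaker echo at lag 6 (0.29); the remaining lags stay at or below 0.02.
The dominant spike at lag 3 indicates a seasonal period of 3.

3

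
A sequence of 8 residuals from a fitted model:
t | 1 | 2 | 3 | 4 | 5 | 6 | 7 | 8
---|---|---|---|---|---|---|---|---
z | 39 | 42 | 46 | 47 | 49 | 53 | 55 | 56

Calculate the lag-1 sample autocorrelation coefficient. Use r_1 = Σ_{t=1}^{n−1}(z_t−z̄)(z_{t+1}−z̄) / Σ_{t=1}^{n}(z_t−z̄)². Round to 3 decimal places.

0.621

Mean z̄ = (39 + 42 + 46 + 47 + 49 + 53 + 55 + 56)/8 = 48.3750
Numerator Σ_{t=1}^{7}(z_t−z̄)(z_{t+1}−z̄) = 161.3594
Denominator Σ(z_t−z̄)² = 259.8750
r_1 = 161.3594 / 259.8750 = 0.621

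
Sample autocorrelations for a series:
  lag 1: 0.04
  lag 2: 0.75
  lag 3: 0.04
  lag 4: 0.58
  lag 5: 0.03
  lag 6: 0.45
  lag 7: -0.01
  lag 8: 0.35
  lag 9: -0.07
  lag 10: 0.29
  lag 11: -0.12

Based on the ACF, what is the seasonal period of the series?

The largest autocorrelation is r_2 = 0.75, with weaker echoes at lags 4 (0.58), 6 (0.45), 8 (0.35) and 10 (0.29); the remaining lags stay at or below 0.04.
The dominant spike at lag 2 indicates a seasonal period of 2.

2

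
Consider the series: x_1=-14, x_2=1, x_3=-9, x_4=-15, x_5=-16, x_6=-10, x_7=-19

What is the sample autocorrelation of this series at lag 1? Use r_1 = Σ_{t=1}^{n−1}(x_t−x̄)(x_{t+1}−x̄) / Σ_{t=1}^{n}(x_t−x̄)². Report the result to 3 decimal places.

Mean x̄ = (-14 + 1 − 9 − 15 − 16 − 10 − 19)/7 = -11.7143
Deviations from mean: -2.2857, 12.7143, 2.7143, -3.2857, -4.2857, 1.7143, -7.2857
Σ(x_t−x̄)(x_{t+1}−x̄) = (-29.0612) + (34.5102) + (-8.9184) + (14.0816) + (-7.3469) + (-12.4898) = -9.2245
Denominator Σ(x_t−x̄)² = 259.4286
r_1 = -9.2245 / 259.4286 = -0.036

-0.036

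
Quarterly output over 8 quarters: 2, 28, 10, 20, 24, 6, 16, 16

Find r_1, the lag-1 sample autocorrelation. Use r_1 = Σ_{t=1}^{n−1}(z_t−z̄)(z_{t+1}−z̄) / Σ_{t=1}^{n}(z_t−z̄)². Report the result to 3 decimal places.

Mean z̄ = (2 + 28 + 10 + 20 + 24 + 6 + 16 + 16)/8 = 15.2500
Σ(z_t−z̄)(z_{t+1}−z̄) = (-168.9375) + (-66.9375) + (-24.9375) + (41.5625) + (-80.9375) + (-6.9375) + (0.5625) = -306.5625
Denominator Σ(z_t−z̄)² = 551.5000
r_1 = -306.5625 / 551.5000 = -0.556

-0.556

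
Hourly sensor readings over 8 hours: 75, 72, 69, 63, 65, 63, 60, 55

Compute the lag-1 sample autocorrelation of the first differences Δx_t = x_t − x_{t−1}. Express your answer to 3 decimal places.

First differences Δx: -3, -3, -6, 2, -2, -3, -5
Mean of differences = -2.8571
Numerator Σ(Δx_t−Δx̄)(Δx_{t+1}−Δx̄) = -10.4490
Denominator Σ(Δx_t−Δx̄)² = 38.8571
r_1(Δx) = -10.4490 / 38.8571 = -0.269

-0.269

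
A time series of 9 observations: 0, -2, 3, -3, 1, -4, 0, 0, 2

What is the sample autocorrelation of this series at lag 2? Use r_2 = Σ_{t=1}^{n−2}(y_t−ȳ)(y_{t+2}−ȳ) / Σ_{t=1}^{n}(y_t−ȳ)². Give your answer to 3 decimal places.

Mean ȳ = (0 − 2 + 3 − 3 + 1 − 4 + 0 + 0 + 2)/9 = -0.3333
Numerator Σ_{t=1}^{7}(y_t−ȳ)(y_{t+2}−ȳ) = 19.7778
Denominator Σ(y_t−ȳ)² = 42.0000
r_2 = 19.7778 / 42.0000 = 0.471

0.471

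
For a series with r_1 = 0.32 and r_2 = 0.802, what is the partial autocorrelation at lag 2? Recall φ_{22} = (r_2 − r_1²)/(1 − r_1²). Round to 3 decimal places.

φ_{22} = (r_2 − r_1²) / (1 − r_1²)
r_1² = (0.32)² = 0.1024
Numerator = 0.802 − 0.1024 = 0.6996; denominator = 1 − 0.1024 = 0.8976
φ_{22} = 0.6996 / 0.8976 = 0.779

0.779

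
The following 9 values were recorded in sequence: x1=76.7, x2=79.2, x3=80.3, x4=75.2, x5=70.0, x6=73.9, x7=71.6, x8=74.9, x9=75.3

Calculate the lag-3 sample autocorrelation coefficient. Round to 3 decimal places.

-0.300

Mean x̄ = (76.7 + 79.2 + 80.3 + 75.2 + 70.0 + 73.9 + 71.6 + 74.9 + 75.3)/9 = 75.2333
Numerator Σ_{t=1}^{6}(x_t−x̄)(x_{t+3}−x̄) = -25.7867
Denominator Σ(x_t−x̄)² = 86.0400
r_3 = -25.7867 / 86.0400 = -0.300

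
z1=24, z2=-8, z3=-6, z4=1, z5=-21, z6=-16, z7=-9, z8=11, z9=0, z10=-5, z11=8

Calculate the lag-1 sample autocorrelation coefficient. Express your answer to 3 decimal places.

Mean z̄ = (24 − 8 − 6 + 1 − 21 − 16 − 9 + 11 + 0 − 5 + 8)/11 = -1.9091
Numerator Σ_{t=1}^{10}(z_t−z̄)(z_{t+1}−z̄) = 65.1736
Denominator Σ(z_t−z̄)² = 1624.9091
r_1 = 65.1736 / 1624.9091 = 0.040

0.040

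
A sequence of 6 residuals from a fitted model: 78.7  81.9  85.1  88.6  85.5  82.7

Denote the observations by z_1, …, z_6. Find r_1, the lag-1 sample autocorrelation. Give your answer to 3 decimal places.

0.343

Mean z̄ = (78.7 + 81.9 + 85.1 + 88.6 + 85.5 + 82.7)/6 = 83.7500
Deviations from mean: -5.0500, -1.8500, 1.3500, 4.8500, 1.7500, -1.0500
Σ(z_t−z̄)(z_{t+1}−z̄) = (9.3425) + (-2.4975) + (6.5475) + (8.4875) + (-1.8375) = 20.0425
Denominator Σ(z_t−z̄)² = 58.4350
r_1 = 20.0425 / 58.4350 = 0.343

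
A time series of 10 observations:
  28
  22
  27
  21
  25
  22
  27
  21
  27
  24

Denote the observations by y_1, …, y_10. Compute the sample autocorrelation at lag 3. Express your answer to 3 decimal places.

-0.557

Mean ȳ = (28 + 22 + 27 + 21 + 25 + 22 + 27 + 21 + 27 + 24)/10 = 24.4000
Σ(y_t−ȳ)(y_{t+3}−ȳ) = (-12.2400) + (-1.4400) + (-6.2400) + (-8.8400) + (-2.0400) + (-6.2400) + (-1.0400) = -38.0800
Denominator Σ(y_t−ȳ)² = 68.4000
r_3 = -38.0800 / 68.4000 = -0.557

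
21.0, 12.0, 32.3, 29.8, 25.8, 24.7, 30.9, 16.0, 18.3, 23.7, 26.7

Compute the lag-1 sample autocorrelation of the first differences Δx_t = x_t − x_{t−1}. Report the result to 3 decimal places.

-0.405

First differences Δx: -9.0, 20.3, -2.5, -4.0, -1.1, 6.2, -14.9, 2.3, 5.4, 3.0
Mean of differences = 0.5700
Numerator Σ(Δx_t−Δx̄)(Δx_{t+1}−Δx̄) = -330.8939
Denominator Σ(Δx_t−Δx̄)² = 817.2010
r_1(Δx) = -330.8939 / 817.2010 = -0.405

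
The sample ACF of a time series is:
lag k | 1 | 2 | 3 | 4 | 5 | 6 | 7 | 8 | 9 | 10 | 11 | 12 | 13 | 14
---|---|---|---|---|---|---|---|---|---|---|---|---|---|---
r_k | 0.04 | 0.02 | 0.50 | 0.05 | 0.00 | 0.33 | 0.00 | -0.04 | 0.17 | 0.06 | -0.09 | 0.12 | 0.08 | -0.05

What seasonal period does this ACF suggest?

The largest autocorrelation is r_3 = 0.50, with weaker echoes at lags 6 (0.33) and 9 (0.17); the remaining lags stay at or below 0.12.
The dominant spike at lag 3 indicates a seasonal period of 3.

3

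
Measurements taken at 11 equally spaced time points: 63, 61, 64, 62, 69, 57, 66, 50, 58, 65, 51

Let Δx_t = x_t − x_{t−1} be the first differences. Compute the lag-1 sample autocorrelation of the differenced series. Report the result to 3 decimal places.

-0.628

First differences Δx: -2, 3, -2, 7, -12, 9, -16, 8, 7, -14
Mean of differences = -1.2000
Numerator Σ(Δx_t−Δx̄)(Δx_{t+1}−Δx̄) = -528.6400
Denominator Σ(Δx_t−Δx̄)² = 841.6000
r_1(Δx) = -528.6400 / 841.6000 = -0.628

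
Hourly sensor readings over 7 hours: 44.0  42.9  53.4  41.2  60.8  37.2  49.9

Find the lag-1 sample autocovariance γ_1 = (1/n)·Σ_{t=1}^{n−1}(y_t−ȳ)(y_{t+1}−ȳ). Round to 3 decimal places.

Mean ȳ = (44.0 + 42.9 + 53.4 + 41.2 + 60.8 + 37.2 + 49.9)/7 = 47.0571
Deviations: -3.0571, -4.1571, 6.3429, -5.8571, 13.7429, -9.8571, 2.8429
Σ_{t=1}^{6}(y_t−ȳ)(y_{t+1}−ȳ) = -294.7918
γ_1 = -294.7918 / 7 = -42.113

-42.113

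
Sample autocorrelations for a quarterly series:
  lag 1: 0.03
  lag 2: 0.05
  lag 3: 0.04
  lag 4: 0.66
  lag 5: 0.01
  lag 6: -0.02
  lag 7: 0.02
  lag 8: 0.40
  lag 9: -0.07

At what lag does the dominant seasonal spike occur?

4

The largest autocorrelation is r_4 = 0.66, with a weaker echo at lag 8 (0.40); the remaining lags stay at or below 0.05.
The dominant spike at lag 4 indicates a seasonal period of 4.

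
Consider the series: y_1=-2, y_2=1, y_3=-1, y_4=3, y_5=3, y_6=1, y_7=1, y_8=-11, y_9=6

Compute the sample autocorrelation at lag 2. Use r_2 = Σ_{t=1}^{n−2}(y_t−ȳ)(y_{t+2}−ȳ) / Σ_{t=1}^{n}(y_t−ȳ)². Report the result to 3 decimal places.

0.012

Mean ȳ = (-2 + 1 − 1 + 3 + 3 + 1 + 1 − 11 + 6)/9 = 0.1111
Σ(y_t−ȳ)(y_{t+2}−ȳ) = (2.3457) + (2.5679) + (-3.2099) + (2.5679) + (2.5679) + (-9.8765) + (5.2346) = 2.1975
Denominator Σ(y_t−ȳ)² = 182.8889
r_2 = 2.1975 / 182.8889 = 0.012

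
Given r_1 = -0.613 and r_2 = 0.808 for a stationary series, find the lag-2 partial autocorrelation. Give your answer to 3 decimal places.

0.692

φ_{22} = (r_2 − r_1²) / (1 − r_1²)
r_1² = (-0.613)² = 0.375769
Numerator = 0.808 − 0.3758 = 0.4322; denominator = 1 − 0.3758 = 0.6242
φ_{22} = 0.4322 / 0.6242 = 0.692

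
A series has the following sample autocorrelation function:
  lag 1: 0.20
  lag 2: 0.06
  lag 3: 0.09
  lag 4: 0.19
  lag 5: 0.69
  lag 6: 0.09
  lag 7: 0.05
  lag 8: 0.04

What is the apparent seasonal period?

5

The largest autocorrelation is r_5 = 0.69; the remaining lags stay at or below 0.20. The elevated value at lag 1 (0.20), dropping to 0.06 at lag 2, reflects decaying short-term dependence rather than seasonality.
The dominant spike at lag 5 indicates a seasonal period of 5.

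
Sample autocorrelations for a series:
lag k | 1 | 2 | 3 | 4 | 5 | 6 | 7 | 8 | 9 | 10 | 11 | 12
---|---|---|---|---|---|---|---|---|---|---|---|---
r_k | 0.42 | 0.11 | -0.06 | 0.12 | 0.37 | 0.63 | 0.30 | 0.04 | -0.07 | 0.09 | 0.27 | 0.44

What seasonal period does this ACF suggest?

The largest autocorrelation is r_6 = 0.63, with a weaker echo at lag 12 (0.44); the remaining lags stay at or below 0.42. The elevated value at lag 1 (0.42), dropping to 0.11 at lag 2, reflects decaying short-term dependence rather than seasonality.
The dominant spike at lag 6 indicates a seasonal period of 6.

6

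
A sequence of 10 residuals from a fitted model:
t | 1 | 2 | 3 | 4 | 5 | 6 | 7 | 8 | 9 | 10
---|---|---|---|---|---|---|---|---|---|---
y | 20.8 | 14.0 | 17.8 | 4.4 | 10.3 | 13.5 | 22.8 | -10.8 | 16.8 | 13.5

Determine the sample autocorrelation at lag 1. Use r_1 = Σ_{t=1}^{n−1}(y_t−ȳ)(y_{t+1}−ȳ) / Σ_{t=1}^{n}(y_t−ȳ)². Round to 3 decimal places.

-0.399

Mean ȳ = (20.8 + 14.0 + 17.8 + 4.4 + 10.3 + 13.5 + 22.8 − 10.8 + 16.8 + 13.5)/10 = 12.3100
Numerator Σ_{t=1}^{9}(y_t−ȳ)(y_{t+1}−ȳ) = -334.6541
Denominator Σ(y_t−ȳ)² = 838.7890
r_1 = -334.6541 / 838.7890 = -0.399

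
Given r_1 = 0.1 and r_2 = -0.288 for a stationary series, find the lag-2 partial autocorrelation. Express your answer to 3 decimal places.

-0.301

φ_{22} = (r_2 − r_1²) / (1 − r_1²)
r_1² = (0.1)² = 0.01
Numerator = -0.288 − 0.0100 = -0.2980; denominator = 1 − 0.0100 = 0.9900
φ_{22} = -0.2980 / 0.9900 = -0.301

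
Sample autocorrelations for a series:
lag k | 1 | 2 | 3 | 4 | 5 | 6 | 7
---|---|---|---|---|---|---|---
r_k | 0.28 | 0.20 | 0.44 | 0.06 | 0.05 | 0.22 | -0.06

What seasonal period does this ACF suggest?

3

The largest autocorrelation is r_3 = 0.44; the remaining lags stay at or below 0.28. The elevated value at lag 1 (0.28), dropping to 0.20 at lag 2, reflects decaying short-term dependence rather than seasonality.
The dominant spike at lag 3 indicates a seasonal period of 3.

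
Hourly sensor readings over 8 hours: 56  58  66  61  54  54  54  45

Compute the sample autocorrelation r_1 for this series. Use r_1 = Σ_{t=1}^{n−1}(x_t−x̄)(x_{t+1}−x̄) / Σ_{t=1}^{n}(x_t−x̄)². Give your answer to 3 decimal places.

Mean x̄ = (56 + 58 + 66 + 61 + 54 + 54 + 54 + 45)/8 = 56.0000
Σ(x_t−x̄)(x_{t+1}−x̄) = (0.0000) + (20.0000) + (50.0000) + (-10.0000) + (4.0000) + (4.0000) + (22.0000) = 90.0000
Denominator Σ(x_t−x̄)² = 262.0000
r_1 = 90.0000 / 262.0000 = 0.344

0.344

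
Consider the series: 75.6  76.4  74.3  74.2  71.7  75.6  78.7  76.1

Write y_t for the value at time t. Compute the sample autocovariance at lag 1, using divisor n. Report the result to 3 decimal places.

Mean ȳ = (75.6 + 76.4 + 74.3 + 74.2 + 71.7 + 75.6 + 78.7 + 76.1)/8 = 75.3250
Deviations: 0.2750, 1.0750, -1.0250, -1.1250, -3.6250, 0.2750, 3.3750, 0.7750
Σ_{t=1}^{7}(y_t−ȳ)(y_{t+1}−ȳ) = 6.9719
γ_1 = 6.9719 / 8 = 0.871

0.871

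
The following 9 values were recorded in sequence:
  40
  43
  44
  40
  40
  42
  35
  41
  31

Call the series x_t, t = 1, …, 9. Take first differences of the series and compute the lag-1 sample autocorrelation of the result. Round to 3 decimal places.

First differences Δx: 3, 1, -4, 0, 2, -7, 6, -10
Mean of differences = -1.1250
Numerator Σ(Δx_t−Δx̄)(Δx_{t+1}−Δx̄) = -120.5156
Denominator Σ(Δx_t−Δx̄)² = 204.8750
r_1(Δx) = -120.5156 / 204.8750 = -0.588

-0.588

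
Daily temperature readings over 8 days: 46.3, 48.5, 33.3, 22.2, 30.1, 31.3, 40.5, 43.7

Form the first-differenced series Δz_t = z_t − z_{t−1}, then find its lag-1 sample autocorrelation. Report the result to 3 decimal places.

First differences Δz: 2.2, -15.2, -11.1, 7.9, 1.2, 9.2, 3.2
Mean of differences = -0.3714
Numerator Σ(Δz_t−Δz̄)(Δz_{t+1}−Δz̄) = 94.4406
Denominator Σ(Δz_t−Δz̄)² = 516.8543
r_1(Δz) = 94.4406 / 516.8543 = 0.183

0.183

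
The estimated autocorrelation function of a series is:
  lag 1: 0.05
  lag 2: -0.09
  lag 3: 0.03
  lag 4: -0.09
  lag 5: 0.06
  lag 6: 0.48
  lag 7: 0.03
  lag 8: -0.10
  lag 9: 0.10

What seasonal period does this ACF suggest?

6

The largest autocorrelation is r_6 = 0.48; the remaining lags stay at or below 0.10.
The dominant spike at lag 6 indicates a seasonal period of 6.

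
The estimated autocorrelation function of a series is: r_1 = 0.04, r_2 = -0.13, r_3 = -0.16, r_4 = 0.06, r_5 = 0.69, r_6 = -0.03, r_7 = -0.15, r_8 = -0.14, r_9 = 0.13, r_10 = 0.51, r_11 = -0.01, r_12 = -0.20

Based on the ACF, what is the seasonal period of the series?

5

The largest autocorrelation is r_5 = 0.69, with a weaker echo at lag 10 (0.51); the remaining lags stay at or below 0.13.
The dominant spike at lag 5 indicates a seasonal period of 5.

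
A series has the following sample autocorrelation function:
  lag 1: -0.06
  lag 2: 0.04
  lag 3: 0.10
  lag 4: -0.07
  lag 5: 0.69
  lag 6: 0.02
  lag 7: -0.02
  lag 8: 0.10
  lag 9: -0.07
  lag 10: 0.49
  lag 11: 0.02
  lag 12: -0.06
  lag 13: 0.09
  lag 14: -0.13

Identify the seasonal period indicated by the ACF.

5

The largest autocorrelation is r_5 = 0.69, with a weaker echo at lag 10 (0.49); the remaining lags stay at or below 0.10.
The dominant spike at lag 5 indicates a seasonal period of 5.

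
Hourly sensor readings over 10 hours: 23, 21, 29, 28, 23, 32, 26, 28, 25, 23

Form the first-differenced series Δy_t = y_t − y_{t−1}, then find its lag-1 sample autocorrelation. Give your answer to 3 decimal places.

First differences Δy: -2, 8, -1, -5, 9, -6, 2, -3, -2
Mean of differences = 0.0000
Numerator Σ(Δy_t−Δȳ)(Δy_{t+1}−Δȳ) = -130.0000
Denominator Σ(Δy_t−Δȳ)² = 228.0000
r_1(Δy) = -130.0000 / 228.0000 = -0.570

-0.570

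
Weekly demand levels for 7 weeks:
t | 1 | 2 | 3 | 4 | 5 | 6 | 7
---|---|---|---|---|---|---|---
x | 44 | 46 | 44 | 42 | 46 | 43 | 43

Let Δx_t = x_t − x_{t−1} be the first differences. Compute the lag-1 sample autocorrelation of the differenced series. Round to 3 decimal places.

First differences Δx: 2, -2, -2, 4, -3, 0
Mean of differences = -0.1667
Numerator Σ(Δx_t−Δx̄)(Δx_{t+1}−Δx̄) = -20.5278
Denominator Σ(Δx_t−Δx̄)² = 36.8333
r_1(Δx) = -20.5278 / 36.8333 = -0.557

-0.557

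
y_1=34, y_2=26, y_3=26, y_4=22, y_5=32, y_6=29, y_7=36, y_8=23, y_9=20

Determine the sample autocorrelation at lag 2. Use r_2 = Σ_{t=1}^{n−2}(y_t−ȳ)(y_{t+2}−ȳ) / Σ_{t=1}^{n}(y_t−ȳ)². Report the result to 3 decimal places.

-0.198

Mean ȳ = (34 + 26 + 26 + 22 + 32 + 29 + 36 + 23 + 20)/9 = 27.5556
Σ(y_t−ȳ)(y_{t+2}−ȳ) = (-10.0247) + (8.6420) + (-6.9136) + (-8.0247) + (37.5309) + (-6.5802) + (-63.8025) = -49.1728
Denominator Σ(y_t−ȳ)² = 248.2222
r_2 = -49.1728 / 248.2222 = -0.198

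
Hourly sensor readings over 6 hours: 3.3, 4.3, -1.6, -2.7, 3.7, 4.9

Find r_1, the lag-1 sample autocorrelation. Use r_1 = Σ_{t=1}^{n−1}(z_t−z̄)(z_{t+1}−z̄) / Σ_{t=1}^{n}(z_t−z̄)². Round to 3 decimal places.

0.159

Mean z̄ = (3.3 + 4.3 − 1.6 − 2.7 + 3.7 + 4.9)/6 = 1.9833
Deviations from mean: 1.3167, 2.3167, -3.5833, -4.6833, 1.7167, 2.9167
Σ(z_t−z̄)(z_{t+1}−z̄) = (3.0503) + (-8.3014) + (16.7819) + (-8.0397) + (5.0069) = 8.4981
Denominator Σ(z_t−z̄)² = 53.3283
r_1 = 8.4981 / 53.3283 = 0.159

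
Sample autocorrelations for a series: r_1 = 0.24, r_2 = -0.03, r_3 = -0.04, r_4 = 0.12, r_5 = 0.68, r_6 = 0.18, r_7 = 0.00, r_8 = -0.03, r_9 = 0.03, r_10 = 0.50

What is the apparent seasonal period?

The largest autocorrelation is r_5 = 0.68, with a weaker echo at lag 10 (0.50); the remaining lags stay at or below 0.24.
The dominant spike at lag 5 indicates a seasonal period of 5.

5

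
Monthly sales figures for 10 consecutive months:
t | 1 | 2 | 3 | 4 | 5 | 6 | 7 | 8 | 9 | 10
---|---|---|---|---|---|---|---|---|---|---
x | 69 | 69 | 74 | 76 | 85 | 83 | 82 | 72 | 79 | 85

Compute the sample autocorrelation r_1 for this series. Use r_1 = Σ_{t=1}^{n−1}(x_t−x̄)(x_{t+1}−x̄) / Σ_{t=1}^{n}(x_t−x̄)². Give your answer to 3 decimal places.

Mean x̄ = (69 + 69 + 74 + 76 + 85 + 83 + 82 + 72 + 79 + 85)/10 = 77.4000
Numerator Σ_{t=1}^{9}(x_t−x̄)(x_{t+1}−x̄) = 140.2400
Denominator Σ(x_t−x̄)² = 354.4000
r_1 = 140.2400 / 354.4000 = 0.396

0.396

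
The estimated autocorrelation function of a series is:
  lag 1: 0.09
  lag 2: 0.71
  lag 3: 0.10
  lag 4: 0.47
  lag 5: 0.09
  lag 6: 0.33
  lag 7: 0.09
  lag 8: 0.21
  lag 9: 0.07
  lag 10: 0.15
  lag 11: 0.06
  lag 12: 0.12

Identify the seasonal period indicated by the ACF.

2

The largest autocorrelation is r_2 = 0.71, with weaker echoes at lags 4 (0.47), 6 (0.33), 8 (0.21) and 10 (0.15); the remaining lags stay at or below 0.12.
The dominant spike at lag 2 indicates a seasonal period of 2.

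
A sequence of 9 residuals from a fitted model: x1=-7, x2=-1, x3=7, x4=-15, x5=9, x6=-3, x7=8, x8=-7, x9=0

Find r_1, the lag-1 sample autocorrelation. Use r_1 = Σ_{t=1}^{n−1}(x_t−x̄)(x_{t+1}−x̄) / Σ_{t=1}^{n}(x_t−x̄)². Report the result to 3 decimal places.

-0.676

Mean x̄ = (-7 − 1 + 7 − 15 + 9 − 3 + 8 − 7 + 0)/9 = -1.0000
Numerator Σ_{t=1}^{8}(x_t−x̄)(x_{t+1}−x̄) = -350.0000
Denominator Σ(x_t−x̄)² = 518.0000
r_1 = -350.0000 / 518.0000 = -0.676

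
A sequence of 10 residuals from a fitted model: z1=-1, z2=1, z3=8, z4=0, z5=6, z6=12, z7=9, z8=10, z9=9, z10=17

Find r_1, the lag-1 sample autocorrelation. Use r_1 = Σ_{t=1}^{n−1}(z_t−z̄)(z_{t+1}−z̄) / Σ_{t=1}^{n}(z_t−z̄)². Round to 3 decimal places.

0.270

Mean z̄ = (-1 + 1 + 8 + 0 + 6 + 12 + 9 + 10 + 9 + 17)/10 = 7.1000
Numerator Σ_{t=1}^{9}(z_t−z̄)(z_{t+1}−z̄) = 79.0900
Denominator Σ(z_t−z̄)² = 292.9000
r_1 = 79.0900 / 292.9000 = 0.270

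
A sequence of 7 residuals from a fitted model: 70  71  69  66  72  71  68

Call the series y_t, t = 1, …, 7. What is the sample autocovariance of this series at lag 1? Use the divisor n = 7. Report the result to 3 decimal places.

-0.802

Mean ȳ = (70 + 71 + 69 + 66 + 72 + 71 + 68)/7 = 69.5714
Deviations: 0.4286, 1.4286, -0.5714, -3.5714, 2.4286, 1.4286, -1.5714
Σ_{t=1}^{6}(y_t−ȳ)(y_{t+1}−ȳ) = -5.6122
γ_1 = -5.6122 / 7 = -0.802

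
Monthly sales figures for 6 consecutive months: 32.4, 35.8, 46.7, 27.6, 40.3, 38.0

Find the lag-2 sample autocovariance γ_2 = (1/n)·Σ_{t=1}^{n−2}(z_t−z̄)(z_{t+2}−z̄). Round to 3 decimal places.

-1.792

Mean z̄ = (32.4 + 35.8 + 46.7 + 27.6 + 40.3 + 38.0)/6 = 36.8000
Deviations: -4.4000, -1.0000, 9.9000, -9.2000, 3.5000, 1.2000
Σ_{t=1}^{4}(z_t−z̄)(z_{t+2}−z̄) = -10.7500
γ_2 = -10.7500 / 6 = -1.792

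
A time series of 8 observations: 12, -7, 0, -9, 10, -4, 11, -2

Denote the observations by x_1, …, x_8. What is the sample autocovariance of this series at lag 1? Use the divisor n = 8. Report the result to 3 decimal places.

-35.408

Mean x̄ = (12 − 7 + 0 − 9 + 10 − 4 + 11 − 2)/8 = 1.3750
Σ_{t=1}^{7}(x_t−x̄)(x_{t+1}−x̄) = -283.2656
γ_1 = -283.2656 / 8 = -35.408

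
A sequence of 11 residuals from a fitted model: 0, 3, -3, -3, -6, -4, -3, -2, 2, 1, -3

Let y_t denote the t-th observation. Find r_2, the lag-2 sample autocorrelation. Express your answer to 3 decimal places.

Mean ȳ = (0 + 3 − 3 − 3 − 6 − 4 − 3 − 2 + 2 + 1 − 3)/11 = -1.6364
Numerator Σ_{t=1}^{9}(y_t−ȳ)(y_{t+2}−ȳ) = -3.4463
Denominator Σ(y_t−ȳ)² = 76.5455
r_2 = -3.4463 / 76.5455 = -0.045

-0.045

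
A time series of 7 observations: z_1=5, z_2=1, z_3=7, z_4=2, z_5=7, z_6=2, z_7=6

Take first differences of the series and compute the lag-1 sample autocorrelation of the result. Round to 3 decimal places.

First differences Δz: -4, 6, -5, 5, -5, 4
Mean of differences = 0.1667
Numerator Σ(Δz_t−Δz̄)(Δz_{t+1}−Δz̄) = -124.1944
Denominator Σ(Δz_t−Δz̄)² = 142.8333
r_1(Δz) = -124.1944 / 142.8333 = -0.870

-0.870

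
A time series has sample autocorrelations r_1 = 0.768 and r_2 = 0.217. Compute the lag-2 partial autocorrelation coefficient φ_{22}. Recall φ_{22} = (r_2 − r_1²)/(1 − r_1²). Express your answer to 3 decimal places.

-0.909

φ_{22} = (r_2 − r_1²) / (1 − r_1²)
r_1² = (0.768)² = 0.589824
Numerator = 0.217 − 0.5898 = -0.3728; denominator = 1 − 0.5898 = 0.4102
φ_{22} = -0.3728 / 0.4102 = -0.909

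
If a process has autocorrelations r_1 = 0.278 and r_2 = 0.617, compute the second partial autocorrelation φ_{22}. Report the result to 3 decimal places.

φ_{22} = (r_2 − r_1²) / (1 − r_1²)
r_1² = (0.278)² = 0.077284
Numerator = 0.617 − 0.0773 = 0.5397; denominator = 1 − 0.0773 = 0.9227
φ_{22} = 0.5397 / 0.9227 = 0.585

0.585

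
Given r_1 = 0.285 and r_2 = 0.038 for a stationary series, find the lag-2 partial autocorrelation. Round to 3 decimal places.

φ_{22} = (r_2 − r_1²) / (1 − r_1²)
r_1² = (0.285)² = 0.081225
Numerator = 0.038 − 0.0812 = -0.0432; denominator = 1 − 0.0812 = 0.9188
φ_{22} = -0.0432 / 0.9188 = -0.047

-0.047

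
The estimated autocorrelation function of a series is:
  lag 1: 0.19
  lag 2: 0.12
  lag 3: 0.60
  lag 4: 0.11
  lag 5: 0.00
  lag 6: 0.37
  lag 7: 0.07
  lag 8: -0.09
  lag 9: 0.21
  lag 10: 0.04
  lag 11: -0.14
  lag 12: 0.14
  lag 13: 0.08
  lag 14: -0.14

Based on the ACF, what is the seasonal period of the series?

3

The largest autocorrelation is r_3 = 0.60, with weaker echoes at lags 6 (0.37) and 9 (0.21); the remaining lags stay at or below 0.19.
The dominant spike at lag 3 indicates a seasonal period of 3.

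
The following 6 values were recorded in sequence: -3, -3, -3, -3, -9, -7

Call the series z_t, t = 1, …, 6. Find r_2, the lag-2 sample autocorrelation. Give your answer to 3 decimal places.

Mean z̄ = (-3 − 3 − 3 − 3 − 9 − 7)/6 = -4.6667
Deviations from mean: 1.6667, 1.6667, 1.6667, 1.6667, -4.3333, -2.3333
Σ(z_t−z̄)(z_{t+2}−z̄) = (2.7778) + (2.7778) + (-7.2222) + (-3.8889) = -5.5556
Denominator Σ(z_t−z̄)² = 35.3333
r_2 = -5.5556 / 35.3333 = -0.157

-0.157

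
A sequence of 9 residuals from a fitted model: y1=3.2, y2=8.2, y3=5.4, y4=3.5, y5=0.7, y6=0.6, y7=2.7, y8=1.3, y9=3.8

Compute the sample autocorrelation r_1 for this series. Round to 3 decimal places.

0.393

Mean ȳ = (3.2 + 8.2 + 5.4 + 3.5 + 0.7 + 0.6 + 2.7 + 1.3 + 3.8)/9 = 3.2667
Numerator Σ_{t=1}^{8}(y_t−ȳ)(y_{t+1}−ȳ) = 18.5156
Denominator Σ(y_t−ȳ)² = 47.1200
r_1 = 18.5156 / 47.1200 = 0.393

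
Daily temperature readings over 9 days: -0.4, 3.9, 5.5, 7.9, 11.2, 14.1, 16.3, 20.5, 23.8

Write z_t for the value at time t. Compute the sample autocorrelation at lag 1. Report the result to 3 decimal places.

Mean z̄ = (-0.4 + 3.9 + 5.5 + 7.9 + 11.2 + 14.1 + 16.3 + 20.5 + 23.8)/9 = 11.4222
Numerator Σ_{t=1}^{8}(z_t−z̄)(z_{t+1}−z̄) = 324.2284
Denominator Σ(z_t−z̄)² = 510.4556
r_1 = 324.2284 / 510.4556 = 0.635

0.635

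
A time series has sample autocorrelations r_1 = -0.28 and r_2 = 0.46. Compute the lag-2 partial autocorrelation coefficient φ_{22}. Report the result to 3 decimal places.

0.414

φ_{22} = (r_2 − r_1²) / (1 − r_1²)
r_1² = (-0.28)² = 0.0784
Numerator = 0.46 − 0.0784 = 0.3816; denominator = 1 − 0.0784 = 0.9216
φ_{22} = 0.3816 / 0.9216 = 0.414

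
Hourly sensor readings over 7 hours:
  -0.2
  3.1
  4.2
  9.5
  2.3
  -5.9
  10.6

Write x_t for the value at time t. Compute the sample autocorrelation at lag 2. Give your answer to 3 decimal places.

-0.368

Mean x̄ = (-0.2 + 3.1 + 4.2 + 9.5 + 2.3 − 5.9 + 10.6)/7 = 3.3714
Deviations from mean: -3.5714, -0.2714, 0.8286, 6.1286, -1.0714, -9.2714, 7.2286
Σ(x_t−x̄)(x_{t+2}−x̄) = (-2.9592) + (-1.6635) + (-0.8878) + (-56.8206) + (-7.7449) = -70.0759
Denominator Σ(x_t−x̄)² = 190.4343
r_2 = -70.0759 / 190.4343 = -0.368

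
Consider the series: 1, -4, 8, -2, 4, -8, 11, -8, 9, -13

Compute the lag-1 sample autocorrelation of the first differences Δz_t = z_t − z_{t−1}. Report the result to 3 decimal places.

First differences Δz: -5, 12, -10, 6, -12, 19, -19, 17, -22
Mean of differences = -1.5556
Numerator Σ(Δz_t−Δz̄)(Δz_{t+1}−Δz̄) = -1580.1975
Denominator Σ(Δz_t−Δz̄)² = 1922.2222
r_1(Δz) = -1580.1975 / 1922.2222 = -0.822

-0.822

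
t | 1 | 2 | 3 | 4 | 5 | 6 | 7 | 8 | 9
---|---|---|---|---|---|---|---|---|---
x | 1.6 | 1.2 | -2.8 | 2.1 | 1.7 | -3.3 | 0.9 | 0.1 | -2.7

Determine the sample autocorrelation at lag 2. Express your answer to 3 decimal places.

Mean x̄ = (1.6 + 1.2 − 2.8 + 2.1 + 1.7 − 3.3 + 0.9 + 0.1 − 2.7)/9 = -0.1333
Σ(x_t−x̄)(x_{t+2}−x̄) = (-4.6222) + (2.9778) + (-4.8889) + (-7.0722) + (1.8944) + (-0.7389) + (-2.6522) = -15.1022
Denominator Σ(x_t−x̄)² = 37.9800
r_2 = -15.1022 / 37.9800 = -0.398

-0.398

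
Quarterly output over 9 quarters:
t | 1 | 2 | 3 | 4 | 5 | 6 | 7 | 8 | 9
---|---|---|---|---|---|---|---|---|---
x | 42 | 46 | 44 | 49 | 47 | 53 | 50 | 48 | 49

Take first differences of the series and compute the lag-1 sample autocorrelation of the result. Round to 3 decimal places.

First differences Δx: 4, -2, 5, -2, 6, -3, -2, 1
Mean of differences = 0.8750
Numerator Σ(Δx_t−Δx̄)(Δx_{t+1}−Δx̄) = -56.5156
Denominator Σ(Δx_t−Δx̄)² = 92.8750
r_1(Δx) = -56.5156 / 92.8750 = -0.609

-0.609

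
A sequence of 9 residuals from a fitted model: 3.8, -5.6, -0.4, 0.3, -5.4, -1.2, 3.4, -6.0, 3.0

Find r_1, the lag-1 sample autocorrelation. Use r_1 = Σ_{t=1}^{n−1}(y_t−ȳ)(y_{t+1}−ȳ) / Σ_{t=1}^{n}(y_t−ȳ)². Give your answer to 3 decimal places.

-0.564

Mean ȳ = (3.8 − 5.6 − 0.4 + 0.3 − 5.4 − 1.2 + 3.4 − 6.0 + 3.0)/9 = -0.9000
Numerator Σ_{t=1}^{8}(y_t−ȳ)(y_{t+1}−ȳ) = -71.0000
Denominator Σ(y_t−ȳ)² = 125.9200
r_1 = -71.0000 / 125.9200 = -0.564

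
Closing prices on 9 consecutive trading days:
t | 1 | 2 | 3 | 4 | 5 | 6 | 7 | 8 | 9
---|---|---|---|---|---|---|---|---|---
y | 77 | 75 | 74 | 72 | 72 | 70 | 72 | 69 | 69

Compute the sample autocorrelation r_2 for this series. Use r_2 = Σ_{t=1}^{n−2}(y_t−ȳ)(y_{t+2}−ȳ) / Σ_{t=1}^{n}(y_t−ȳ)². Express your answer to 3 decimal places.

Mean ȳ = (77 + 75 + 74 + 72 + 72 + 70 + 72 + 69 + 69)/9 = 72.2222
Numerator Σ_{t=1}^{7}(y_t−ȳ)(y_{t+2}−ȳ) = 15.9012
Denominator Σ(y_t−ȳ)² = 59.5556
r_2 = 15.9012 / 59.5556 = 0.267

0.267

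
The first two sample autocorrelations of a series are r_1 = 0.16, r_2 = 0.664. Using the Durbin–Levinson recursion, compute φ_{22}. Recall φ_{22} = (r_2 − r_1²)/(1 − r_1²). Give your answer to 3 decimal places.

0.655

φ_{22} = (r_2 − r_1²) / (1 − r_1²)
r_1² = (0.16)² = 0.0256
Numerator = 0.664 − 0.0256 = 0.6384; denominator = 1 − 0.0256 = 0.9744
φ_{22} = 0.6384 / 0.9744 = 0.655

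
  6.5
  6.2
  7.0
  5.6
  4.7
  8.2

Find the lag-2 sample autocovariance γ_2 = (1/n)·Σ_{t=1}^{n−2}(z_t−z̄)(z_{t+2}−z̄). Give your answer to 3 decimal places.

-0.375

Mean z̄ = (6.5 + 6.2 + 7.0 + 5.6 + 4.7 + 8.2)/6 = 6.3667
Σ_{t=1}^{4}(z_t−z̄)(z_{t+2}−z̄) = -2.2489
γ_2 = -2.2489 / 6 = -0.375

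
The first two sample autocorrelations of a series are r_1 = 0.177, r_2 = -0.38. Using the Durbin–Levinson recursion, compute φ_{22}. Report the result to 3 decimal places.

-0.425

φ_{22} = (r_2 − r_1²) / (1 − r_1²)
r_1² = (0.177)² = 0.031329
Numerator = -0.38 − 0.0313 = -0.4113; denominator = 1 − 0.0313 = 0.9687
φ_{22} = -0.4113 / 0.9687 = -0.425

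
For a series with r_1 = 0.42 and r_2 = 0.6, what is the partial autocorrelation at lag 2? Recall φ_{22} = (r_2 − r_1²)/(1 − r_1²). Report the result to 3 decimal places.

0.514

φ_{22} = (r_2 − r_1²) / (1 − r_1²)
r_1² = (0.42)² = 0.1764
Numerator = 0.6 − 0.1764 = 0.4236; denominator = 1 − 0.1764 = 0.8236
φ_{22} = 0.4236 / 0.8236 = 0.514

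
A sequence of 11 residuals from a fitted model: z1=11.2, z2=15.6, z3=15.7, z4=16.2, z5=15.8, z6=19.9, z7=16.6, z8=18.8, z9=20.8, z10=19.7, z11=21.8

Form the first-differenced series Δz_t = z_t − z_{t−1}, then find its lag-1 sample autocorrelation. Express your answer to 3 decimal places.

-0.547

First differences Δz: 4.4, 0.1, 0.5, -0.4, 4.1, -3.3, 2.2, 2.0, -1.1, 2.1
Mean of differences = 1.0600
Numerator Σ(Δz_t−Δz̄)(Δz_{t+1}−Δz̄) = -27.7196
Denominator Σ(Δz_t−Δz̄)² = 50.7040
r_1(Δz) = -27.7196 / 50.7040 = -0.547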